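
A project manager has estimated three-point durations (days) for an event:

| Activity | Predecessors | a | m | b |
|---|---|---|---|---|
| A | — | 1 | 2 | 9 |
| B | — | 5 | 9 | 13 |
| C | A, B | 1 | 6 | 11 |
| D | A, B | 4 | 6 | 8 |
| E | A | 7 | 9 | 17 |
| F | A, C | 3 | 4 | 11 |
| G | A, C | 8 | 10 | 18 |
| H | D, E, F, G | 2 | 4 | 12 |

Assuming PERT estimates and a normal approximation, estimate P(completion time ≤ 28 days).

0.173

te_A = (1 + 4·2 + 9)/6 = 18/6 = 3; σ²_A = ((9−1)/6)² = 1.778
te_B = (5 + 4·9 + 13)/6 = 54/6 = 9; σ²_B = ((13−5)/6)² = 1.778
te_C = (1 + 4·6 + 11)/6 = 36/6 = 6; σ²_C = ((11−1)/6)² = 2.778
te_D = (4 + 4·6 + 8)/6 = 36/6 = 6; σ²_D = ((8−4)/6)² = 0.444
te_E = (7 + 4·9 + 17)/6 = 60/6 = 10; σ²_E = ((17−7)/6)² = 2.778
te_F = (3 + 4·4 + 11)/6 = 30/6 = 5; σ²_F = ((11−3)/6)² = 1.778
te_G = (8 + 4·10 + 18)/6 = 66/6 = 11; σ²_G = ((18−8)/6)² = 2.778
te_H = (2 + 4·4 + 12)/6 = 30/6 = 5; σ²_H = ((12−2)/6)² = 2.778

Forward pass:
ES_A = 0; EF_A = 3
ES_B = 0; EF_B = 9
ES_C = max(EF_A=3, EF_B=9) = 9; EF_C = 9+6 = 15
ES_D = max(EF_A=3, EF_B=9) = 9; EF_D = 9+6 = 15
ES_E = 3; EF_E = 3+10 = 13
ES_F = max(EF_A=3, EF_C=15) = 15; EF_F = 15+5 = 20
ES_G = max(EF_A=3, EF_C=15) = 15; EF_G = 15+11 = 26
ES_H = max(EF_D=15, EF_E=13, EF_F=20, EF_G=26) = 26; EF_H = 26+5 = 31
Expected project duration μ = 31 days. Critical path: B → C → G → H.

Variance along critical path = 1.778 + 2.778 + 2.778 + 2.778 = 10.111; σ = √10.111 = 3.180 days.
Z = (28 − 31) / 3.180 = -0.943
P(T ≤ 28) = Φ(-0.943) ≈ 0.173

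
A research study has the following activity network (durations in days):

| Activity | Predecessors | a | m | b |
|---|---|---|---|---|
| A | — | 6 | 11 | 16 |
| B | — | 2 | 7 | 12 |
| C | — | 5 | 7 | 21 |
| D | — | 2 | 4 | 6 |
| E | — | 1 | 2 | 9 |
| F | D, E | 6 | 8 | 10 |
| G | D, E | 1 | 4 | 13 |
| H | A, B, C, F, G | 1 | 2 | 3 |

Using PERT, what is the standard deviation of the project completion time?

1.00 days

te_A = (6 + 4·11 + 16)/6 = 66/6 = 11; σ²_A = ((16−6)/6)² = 2.778
te_B = (2 + 4·7 + 12)/6 = 42/6 = 7; σ²_B = ((12−2)/6)² = 2.778
te_C = (5 + 4·7 + 21)/6 = 54/6 = 9; σ²_C = ((21−5)/6)² = 7.111
te_D = (2 + 4·4 + 6)/6 = 24/6 = 4; σ²_D = ((6−2)/6)² = 0.444
te_E = (1 + 4·2 + 9)/6 = 18/6 = 3; σ²_E = ((9−1)/6)² = 1.778
te_F = (6 + 4·8 + 10)/6 = 48/6 = 8; σ²_F = ((10−6)/6)² = 0.444
te_G = (1 + 4·4 + 13)/6 = 30/6 = 5; σ²_G = ((13−1)/6)² = 4.000
te_H = (1 + 4·2 + 3)/6 = 12/6 = 2; σ²_H = ((3−1)/6)² = 0.111

Forward pass:
ES_A = 0; EF_A = 11
ES_B = 0; EF_B = 7
ES_C = 0; EF_C = 9
ES_D = 0; EF_D = 4
ES_E = 0; EF_E = 3
ES_F = max(EF_D=4, EF_E=3) = 4; EF_F = 4+8 = 12
ES_G = max(EF_D=4, EF_E=3) = 4; EF_G = 4+5 = 9
ES_H = max(EF_A=11, EF_B=7, EF_C=9, EF_F=12, EF_G=9) = 12; EF_H = 12+2 = 14
Expected project duration μ = 14 days. Critical path: D → F → H.

Variance along critical path = 0.444 + 0.444 + 0.111 = 1.000
σ = √1.000 = 1.000 days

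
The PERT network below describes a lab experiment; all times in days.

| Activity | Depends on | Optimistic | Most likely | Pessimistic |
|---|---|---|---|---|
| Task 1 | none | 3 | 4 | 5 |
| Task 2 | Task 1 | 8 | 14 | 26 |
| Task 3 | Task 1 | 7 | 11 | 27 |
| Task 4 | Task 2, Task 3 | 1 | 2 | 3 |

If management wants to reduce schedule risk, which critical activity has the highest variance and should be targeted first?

te_Task 1 = (3 + 4·4 + 5)/6 = 24/6 = 4; σ²_Task 1 = ((5−3)/6)² = 0.111
te_Task 2 = (8 + 4·14 + 26)/6 = 90/6 = 15; σ²_Task 2 = ((26−8)/6)² = 9.000
te_Task 3 = (7 + 4·11 + 27)/6 = 78/6 = 13; σ²_Task 3 = ((27−7)/6)² = 11.111
te_Task 4 = (1 + 4·2 + 3)/6 = 12/6 = 2; σ²_Task 4 = ((3−1)/6)² = 0.111

Forward pass:
ES_Task 1 = 0; EF_Task 1 = 4
ES_Task 2 = 4; EF_Task 2 = 4+15 = 19
ES_Task 3 = 4; EF_Task 3 = 4+13 = 17
ES_Task 4 = max(EF_Task 2=19, EF_Task 3=17) = 19; EF_Task 4 = 19+2 = 21
Expected project duration μ = 21 days. Critical path: Task 1 → Task 2 → Task 4.

Variances on critical path: σ²_Task 1=0.111, σ²_Task 2=9.000, σ²_Task 4=0.111.
Largest is σ²_Task 2 = 9.000.

Task 2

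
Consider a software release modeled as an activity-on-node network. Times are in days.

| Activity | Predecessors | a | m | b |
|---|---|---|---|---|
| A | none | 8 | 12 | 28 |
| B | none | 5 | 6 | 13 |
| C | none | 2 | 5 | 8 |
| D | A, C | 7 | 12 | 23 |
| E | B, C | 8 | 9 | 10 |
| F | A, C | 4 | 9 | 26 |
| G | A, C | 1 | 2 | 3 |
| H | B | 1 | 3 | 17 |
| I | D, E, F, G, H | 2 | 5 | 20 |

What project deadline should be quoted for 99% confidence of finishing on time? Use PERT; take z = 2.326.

te_A = (8 + 4·12 + 28)/6 = 84/6 = 14; σ²_A = ((28−8)/6)² = 11.111
te_B = (5 + 4·6 + 13)/6 = 42/6 = 7; σ²_B = ((13−5)/6)² = 1.778
te_C = (2 + 4·5 + 8)/6 = 30/6 = 5; σ²_C = ((8−2)/6)² = 1.000
te_D = (7 + 4·12 + 23)/6 = 78/6 = 13; σ²_D = ((23−7)/6)² = 7.111
te_E = (8 + 4·9 + 10)/6 = 54/6 = 9; σ²_E = ((10−8)/6)² = 0.111
te_F = (4 + 4·9 + 26)/6 = 66/6 = 11; σ²_F = ((26−4)/6)² = 13.444
te_G = (1 + 4·2 + 3)/6 = 12/6 = 2; σ²_G = ((3−1)/6)² = 0.111
te_H = (1 + 4·3 + 17)/6 = 30/6 = 5; σ²_H = ((17−1)/6)² = 7.111
te_I = (2 + 4·5 + 20)/6 = 42/6 = 7; σ²_I = ((20−2)/6)² = 9.000

Forward pass:
ES_A = 0; EF_A = 14
ES_B = 0; EF_B = 7
ES_C = 0; EF_C = 5
ES_D = max(EF_A=14, EF_C=5) = 14; EF_D = 14+13 = 27
ES_E = max(EF_B=7, EF_C=5) = 7; EF_E = 7+9 = 16
ES_F = max(EF_A=14, EF_C=5) = 14; EF_F = 14+11 = 25
ES_G = max(EF_A=14, EF_C=5) = 14; EF_G = 14+2 = 16
ES_H = 7; EF_H = 7+5 = 12
ES_I = max(EF_D=27, EF_E=16, EF_F=25, EF_G=16, EF_H=12) = 27; EF_I = 27+7 = 34
Expected project duration μ = 34 days. Critical path: A → D → I.

Variance along critical path = 11.111 + 7.111 + 9.000 = 27.222; σ = 5.217 days.
D = μ + z·σ = 34 + 2.326·5.217 = 46.1 days

46.1 days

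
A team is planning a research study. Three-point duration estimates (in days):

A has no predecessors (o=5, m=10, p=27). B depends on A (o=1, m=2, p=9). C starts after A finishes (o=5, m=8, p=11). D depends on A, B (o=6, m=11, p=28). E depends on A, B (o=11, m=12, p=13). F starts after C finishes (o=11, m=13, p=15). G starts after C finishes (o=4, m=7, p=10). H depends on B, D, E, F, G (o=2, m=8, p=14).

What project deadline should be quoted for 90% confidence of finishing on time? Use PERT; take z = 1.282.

te_A = (5 + 4·10 + 27)/6 = 72/6 = 12; σ²_A = ((27−5)/6)² = 13.444
te_B = (1 + 4·2 + 9)/6 = 18/6 = 3; σ²_B = ((9−1)/6)² = 1.778
te_C = (5 + 4·8 + 11)/6 = 48/6 = 8; σ²_C = ((11−5)/6)² = 1.000
te_D = (6 + 4·11 + 28)/6 = 78/6 = 13; σ²_D = ((28−6)/6)² = 13.444
te_E = (11 + 4·12 + 13)/6 = 72/6 = 12; σ²_E = ((13−11)/6)² = 0.111
te_F = (11 + 4·13 + 15)/6 = 78/6 = 13; σ²_F = ((15−11)/6)² = 0.444
te_G = (4 + 4·7 + 10)/6 = 42/6 = 7; σ²_G = ((10−4)/6)² = 1.000
te_H = (2 + 4·8 + 14)/6 = 48/6 = 8; σ²_H = ((14−2)/6)² = 4.000

Forward pass:
ES_A = 0; EF_A = 12
ES_B = 12; EF_B = 12+3 = 15
ES_C = 12; EF_C = 12+8 = 20
ES_D = max(EF_A=12, EF_B=15) = 15; EF_D = 15+13 = 28
ES_E = max(EF_A=12, EF_B=15) = 15; EF_E = 15+12 = 27
ES_F = 20; EF_F = 20+13 = 33
ES_G = 20; EF_G = 20+7 = 27
ES_H = max(EF_B=15, EF_D=28, EF_E=27, EF_F=33, EF_G=27) = 33; EF_H = 33+8 = 41
Expected project duration μ = 41 days. Critical path: A → C → F → H.

Variance along critical path = 13.444 + 1.000 + 0.444 + 4.000 = 18.889; σ = 4.346 days.
D = μ + z·σ = 41 + 1.282·4.346 = 46.6 days

46.6 days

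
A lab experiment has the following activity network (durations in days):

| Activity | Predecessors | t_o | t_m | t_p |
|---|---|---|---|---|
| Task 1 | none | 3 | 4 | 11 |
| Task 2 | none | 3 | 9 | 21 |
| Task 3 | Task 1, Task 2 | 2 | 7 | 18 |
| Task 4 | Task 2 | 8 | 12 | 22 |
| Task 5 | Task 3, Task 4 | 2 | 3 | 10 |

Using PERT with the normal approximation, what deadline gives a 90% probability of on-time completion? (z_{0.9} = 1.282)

te_Task 1 = (3 + 4·4 + 11)/6 = 30/6 = 5; σ²_Task 1 = ((11−3)/6)² = 1.778
te_Task 2 = (3 + 4·9 + 21)/6 = 60/6 = 10; σ²_Task 2 = ((21−3)/6)² = 9.000
te_Task 3 = (2 + 4·7 + 18)/6 = 48/6 = 8; σ²_Task 3 = ((18−2)/6)² = 7.111
te_Task 4 = (8 + 4·12 + 22)/6 = 78/6 = 13; σ²_Task 4 = ((22−8)/6)² = 5.444
te_Task 5 = (2 + 4·3 + 10)/6 = 24/6 = 4; σ²_Task 5 = ((10−2)/6)² = 1.778

Forward pass:
ES_Task 1 = 0; EF_Task 1 = 5
ES_Task 2 = 0; EF_Task 2 = 10
ES_Task 3 = max(EF_Task 1=5, EF_Task 2=10) = 10; EF_Task 3 = 10+8 = 18
ES_Task 4 = 10; EF_Task 4 = 10+13 = 23
ES_Task 5 = max(EF_Task 3=18, EF_Task 4=23) = 23; EF_Task 5 = 23+4 = 27
Expected project duration μ = 27 days. Critical path: Task 2 → Task 4 → Task 5.

Variance along critical path = 9.000 + 5.444 + 1.778 = 16.222; σ = 4.028 days.
D = μ + z·σ = 27 + 1.282·4.028 = 32.2 days

32.2 days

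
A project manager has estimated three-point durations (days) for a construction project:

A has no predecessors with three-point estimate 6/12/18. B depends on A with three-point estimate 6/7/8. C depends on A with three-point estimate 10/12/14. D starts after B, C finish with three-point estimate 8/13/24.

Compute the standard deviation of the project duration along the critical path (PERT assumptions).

3.40 days

te_A = (6 + 4·12 + 18)/6 = 72/6 = 12; σ²_A = ((18−6)/6)² = 4.000
te_B = (6 + 4·7 + 8)/6 = 42/6 = 7; σ²_B = ((8−6)/6)² = 0.111
te_C = (10 + 4·12 + 14)/6 = 72/6 = 12; σ²_C = ((14−10)/6)² = 0.444
te_D = (8 + 4·13 + 24)/6 = 84/6 = 14; σ²_D = ((24−8)/6)² = 7.111

Forward pass:
ES_A = 0; EF_A = 12
ES_B = 12; EF_B = 12+7 = 19
ES_C = 12; EF_C = 12+12 = 24
ES_D = max(EF_B=19, EF_C=24) = 24; EF_D = 24+14 = 38
Expected project duration μ = 38 days. Critical path: A → C → D.

Variance along critical path = 4.000 + 0.444 + 7.111 = 11.556
σ = √11.556 = 3.399 days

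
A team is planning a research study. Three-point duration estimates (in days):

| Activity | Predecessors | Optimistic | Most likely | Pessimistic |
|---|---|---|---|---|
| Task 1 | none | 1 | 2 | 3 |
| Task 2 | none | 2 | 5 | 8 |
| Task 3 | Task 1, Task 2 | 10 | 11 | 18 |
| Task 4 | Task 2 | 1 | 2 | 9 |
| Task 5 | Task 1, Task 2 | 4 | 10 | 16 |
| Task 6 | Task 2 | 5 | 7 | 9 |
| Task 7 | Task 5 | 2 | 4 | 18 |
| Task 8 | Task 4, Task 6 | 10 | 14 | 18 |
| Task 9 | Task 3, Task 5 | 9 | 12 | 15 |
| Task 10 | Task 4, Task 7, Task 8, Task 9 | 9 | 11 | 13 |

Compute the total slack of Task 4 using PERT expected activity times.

7 days

te_Task 1 = (1 + 4·2 + 3)/6 = 12/6 = 2
te_Task 2 = (2 + 4·5 + 8)/6 = 30/6 = 5
te_Task 3 = (10 + 4·11 + 18)/6 = 72/6 = 12
te_Task 4 = (1 + 4·2 + 9)/6 = 18/6 = 3
te_Task 5 = (4 + 4·10 + 16)/6 = 60/6 = 10
te_Task 6 = (5 + 4·7 + 9)/6 = 42/6 = 7
te_Task 7 = (2 + 4·4 + 18)/6 = 36/6 = 6
te_Task 8 = (10 + 4·14 + 18)/6 = 84/6 = 14
te_Task 9 = (9 + 4·12 + 15)/6 = 72/6 = 12
te_Task 10 = (9 + 4·11 + 13)/6 = 66/6 = 11

Forward pass:
ES_Task 1 = 0; EF_Task 1 = 2
ES_Task 2 = 0; EF_Task 2 = 5
ES_Task 3 = max(EF_Task 1=2, EF_Task 2=5) = 5; EF_Task 3 = 5+12 = 17
ES_Task 4 = 5; EF_Task 4 = 5+3 = 8
ES_Task 5 = max(EF_Task 1=2, EF_Task 2=5) = 5; EF_Task 5 = 5+10 = 15
ES_Task 6 = 5; EF_Task 6 = 5+7 = 12
ES_Task 7 = 15; EF_Task 7 = 15+6 = 21
ES_Task 8 = max(EF_Task 4=8, EF_Task 6=12) = 12; EF_Task 8 = 12+14 = 26
ES_Task 9 = max(EF_Task 3=17, EF_Task 5=15) = 17; EF_Task 9 = 17+12 = 29
ES_Task 10 = max(EF_Task 4=8, EF_Task 7=21, EF_Task 8=26, EF_Task 9=29) = 29; EF_Task 10 = 29+11 = 40
Expected project duration μ = 40 days. Critical path: Task 2 → Task 3 → Task 9 → Task 10.

Backward pass:
LF_Task 10 = 40; LS_Task 10 = 40−11 = 29
LF_Task 9 = LS_Task 10 = 29; LS_Task 9 = 29−12 = 17
LF_Task 8 = LS_Task 10 = 29; LS_Task 8 = 29−14 = 15
LF_Task 7 = LS_Task 10 = 29; LS_Task 7 = 29−6 = 23
LF_Task 6 = LS_Task 8 = 15; LS_Task 6 = 15−7 = 8
LF_Task 5 = min(LS_Task 7=23, LS_Task 9=17) = 17; LS_Task 5 = 17−10 = 7
LF_Task 4 = min(LS_Task 8=15, LS_Task 10=29) = 15; LS_Task 4 = 15−3 = 12
LF_Task 3 = LS_Task 9 = 17; LS_Task 3 = 17−12 = 5
LF_Task 2 = min(LS_Task 3=5, LS_Task 4=12, LS_Task 5=7, LS_Task 6=8) = 5; LS_Task 2 = 5−5 = 0
LF_Task 1 = min(LS_Task 3=5, LS_Task 5=7) = 5; LS_Task 1 = 5−2 = 3
Slack_Task 4 = LS_Task 4 − ES_Task 4 = 12 − 5 = 7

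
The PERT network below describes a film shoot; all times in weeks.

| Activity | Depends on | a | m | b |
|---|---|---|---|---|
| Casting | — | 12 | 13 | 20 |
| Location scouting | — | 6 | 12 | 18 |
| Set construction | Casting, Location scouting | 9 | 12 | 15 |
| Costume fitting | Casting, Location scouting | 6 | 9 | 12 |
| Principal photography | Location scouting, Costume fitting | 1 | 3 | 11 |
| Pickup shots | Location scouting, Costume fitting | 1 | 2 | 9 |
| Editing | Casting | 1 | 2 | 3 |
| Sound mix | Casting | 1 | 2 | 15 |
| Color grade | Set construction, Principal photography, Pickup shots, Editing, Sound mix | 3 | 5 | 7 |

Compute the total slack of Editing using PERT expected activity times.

11 weeks

te_Casting = (12 + 4·13 + 20)/6 = 84/6 = 14
te_Location scouting = (6 + 4·12 + 18)/6 = 72/6 = 12
te_Set construction = (9 + 4·12 + 15)/6 = 72/6 = 12
te_Costume fitting = (6 + 4·9 + 12)/6 = 54/6 = 9
te_Principal photography = (1 + 4·3 + 11)/6 = 24/6 = 4
te_Pickup shots = (1 + 4·2 + 9)/6 = 18/6 = 3
te_Editing = (1 + 4·2 + 3)/6 = 12/6 = 2
te_Sound mix = (1 + 4·2 + 15)/6 = 24/6 = 4
te_Color grade = (3 + 4·5 + 7)/6 = 30/6 = 5

Forward pass:
ES_Casting = 0; EF_Casting = 14
ES_Location scouting = 0; EF_Location scouting = 12
ES_Set construction = max(EF_Casting=14, EF_Location scouting=12) = 14; EF_Set construction = 14+12 = 26
ES_Costume fitting = max(EF_Casting=14, EF_Location scouting=12) = 14; EF_Costume fitting = 14+9 = 23
ES_Principal photography = max(EF_Location scouting=12, EF_Costume fitting=23) = 23; EF_Principal photography = 23+4 = 27
ES_Pickup shots = max(EF_Location scouting=12, EF_Costume fitting=23) = 23; EF_Pickup shots = 23+3 = 26
ES_Editing = 14; EF_Editing = 14+2 = 16
ES_Sound mix = 14; EF_Sound mix = 14+4 = 18
ES_Color grade = max(EF_Set construction=26, EF_Principal photography=27, EF_Pickup shots=26, EF_Editing=16, EF_Sound mix=18) = 27; EF_Color grade = 27+5 = 32
Expected project duration μ = 32 weeks. Critical path: Casting → Costume fitting → Principal photography → Color grade.

Backward pass:
LF_Color grade = 32; LS_Color grade = 32−5 = 27
LF_Sound mix = LS_Color grade = 27; LS_Sound mix = 27−4 = 23
LF_Editing = LS_Color grade = 27; LS_Editing = 27−2 = 25
LF_Pickup shots = LS_Color grade = 27; LS_Pickup shots = 27−3 = 24
LF_Principal photography = LS_Color grade = 27; LS_Principal photography = 27−4 = 23
LF_Costume fitting = min(LS_Principal photography=23, LS_Pickup shots=24) = 23; LS_Costume fitting = 23−9 = 14
LF_Set construction = LS_Color grade = 27; LS_Set construction = 27−12 = 15
LF_Location scouting = min(LS_Set construction=15, LS_Costume fitting=14, LS_Principal photography=23, LS_Pickup shots=24) = 14; LS_Location scouting = 14−12 = 2
LF_Casting = min(LS_Set construction=15, LS_Costume fitting=14, LS_Editing=25, LS_Sound mix=23) = 14; LS_Casting = 14−14 = 0
Slack_Editing = LS_Editing − ES_Editing = 25 − 14 = 11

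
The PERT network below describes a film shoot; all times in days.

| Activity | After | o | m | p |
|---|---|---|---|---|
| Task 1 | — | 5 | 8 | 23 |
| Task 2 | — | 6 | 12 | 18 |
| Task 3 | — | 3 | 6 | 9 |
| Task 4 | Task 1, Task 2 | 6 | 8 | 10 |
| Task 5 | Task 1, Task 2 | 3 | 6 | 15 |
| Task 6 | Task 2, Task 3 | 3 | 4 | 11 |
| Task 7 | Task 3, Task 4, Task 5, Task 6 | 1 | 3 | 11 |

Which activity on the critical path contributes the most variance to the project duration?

te_Task 1 = (5 + 4·8 + 23)/6 = 60/6 = 10; σ²_Task 1 = ((23−5)/6)² = 9.000
te_Task 2 = (6 + 4·12 + 18)/6 = 72/6 = 12; σ²_Task 2 = ((18−6)/6)² = 4.000
te_Task 3 = (3 + 4·6 + 9)/6 = 36/6 = 6; σ²_Task 3 = ((9−3)/6)² = 1.000
te_Task 4 = (6 + 4·8 + 10)/6 = 48/6 = 8; σ²_Task 4 = ((10−6)/6)² = 0.444
te_Task 5 = (3 + 4·6 + 15)/6 = 42/6 = 7; σ²_Task 5 = ((15−3)/6)² = 4.000
te_Task 6 = (3 + 4·4 + 11)/6 = 30/6 = 5; σ²_Task 6 = ((11−3)/6)² = 1.778
te_Task 7 = (1 + 4·3 + 11)/6 = 24/6 = 4; σ²_Task 7 = ((11−1)/6)² = 2.778

Forward pass:
ES_Task 1 = 0; EF_Task 1 = 10
ES_Task 2 = 0; EF_Task 2 = 12
ES_Task 3 = 0; EF_Task 3 = 6
ES_Task 4 = max(EF_Task 1=10, EF_Task 2=12) = 12; EF_Task 4 = 12+8 = 20
ES_Task 5 = max(EF_Task 1=10, EF_Task 2=12) = 12; EF_Task 5 = 12+7 = 19
ES_Task 6 = max(EF_Task 2=12, EF_Task 3=6) = 12; EF_Task 6 = 12+5 = 17
ES_Task 7 = max(EF_Task 3=6, EF_Task 4=20, EF_Task 5=19, EF_Task 6=17) = 20; EF_Task 7 = 20+4 = 24
Expected project duration μ = 24 days. Critical path: Task 2 → Task 4 → Task 7.

Variances on critical path: σ²_Task 2=4.000, σ²_Task 4=0.444, σ²_Task 7=2.778.
Largest is σ²_Task 2 = 4.000.

Task 2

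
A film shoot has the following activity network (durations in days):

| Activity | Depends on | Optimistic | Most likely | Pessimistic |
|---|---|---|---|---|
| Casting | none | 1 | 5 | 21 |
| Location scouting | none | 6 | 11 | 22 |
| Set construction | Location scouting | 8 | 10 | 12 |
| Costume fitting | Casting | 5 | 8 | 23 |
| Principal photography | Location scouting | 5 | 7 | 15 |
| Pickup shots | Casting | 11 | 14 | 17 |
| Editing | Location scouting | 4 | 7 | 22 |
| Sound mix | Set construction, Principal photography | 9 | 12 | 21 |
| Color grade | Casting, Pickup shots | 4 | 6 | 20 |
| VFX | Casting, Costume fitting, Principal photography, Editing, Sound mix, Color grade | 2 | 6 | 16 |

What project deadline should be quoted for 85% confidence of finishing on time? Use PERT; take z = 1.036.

46.3 days

te_Casting = (1 + 4·5 + 21)/6 = 42/6 = 7; σ²_Casting = ((21−1)/6)² = 11.111
te_Location scouting = (6 + 4·11 + 22)/6 = 72/6 = 12; σ²_Location scouting = ((22−6)/6)² = 7.111
te_Set construction = (8 + 4·10 + 12)/6 = 60/6 = 10; σ²_Set construction = ((12−8)/6)² = 0.444
te_Costume fitting = (5 + 4·8 + 23)/6 = 60/6 = 10; σ²_Costume fitting = ((23−5)/6)² = 9.000
te_Principal photography = (5 + 4·7 + 15)/6 = 48/6 = 8; σ²_Principal photography = ((15−5)/6)² = 2.778
te_Pickup shots = (11 + 4·14 + 17)/6 = 84/6 = 14; σ²_Pickup shots = ((17−11)/6)² = 1.000
te_Editing = (4 + 4·7 + 22)/6 = 54/6 = 9; σ²_Editing = ((22−4)/6)² = 9.000
te_Sound mix = (9 + 4·12 + 21)/6 = 78/6 = 13; σ²_Sound mix = ((21−9)/6)² = 4.000
te_Color grade = (4 + 4·6 + 20)/6 = 48/6 = 8; σ²_Color grade = ((20−4)/6)² = 7.111
te_VFX = (2 + 4·6 + 16)/6 = 42/6 = 7; σ²_VFX = ((16−2)/6)² = 5.444

Forward pass:
ES_Casting = 0; EF_Casting = 7
ES_Location scouting = 0; EF_Location scouting = 12
ES_Set construction = 12; EF_Set construction = 12+10 = 22
ES_Costume fitting = 7; EF_Costume fitting = 7+10 = 17
ES_Principal photography = 12; EF_Principal photography = 12+8 = 20
ES_Pickup shots = 7; EF_Pickup shots = 7+14 = 21
ES_Editing = 12; EF_Editing = 12+9 = 21
ES_Sound mix = max(EF_Set construction=22, EF_Principal photography=20) = 22; EF_Sound mix = 22+13 = 35
ES_Color grade = max(EF_Casting=7, EF_Pickup shots=21) = 21; EF_Color grade = 21+8 = 29
ES_VFX = max(EF_Casting=7, EF_Costume fitting=17, EF_Principal photography=20, EF_Editing=21, EF_Sound mix=35, EF_Color grade=29) = 35; EF_VFX = 35+7 = 42
Expected project duration μ = 42 days. Critical path: Location scouting → Set construction → Sound mix → VFX.

Variance along critical path = 7.111 + 0.444 + 4.000 + 5.444 = 17.000; σ = 4.123 days.
D = μ + z·σ = 42 + 1.036·4.123 = 46.3 days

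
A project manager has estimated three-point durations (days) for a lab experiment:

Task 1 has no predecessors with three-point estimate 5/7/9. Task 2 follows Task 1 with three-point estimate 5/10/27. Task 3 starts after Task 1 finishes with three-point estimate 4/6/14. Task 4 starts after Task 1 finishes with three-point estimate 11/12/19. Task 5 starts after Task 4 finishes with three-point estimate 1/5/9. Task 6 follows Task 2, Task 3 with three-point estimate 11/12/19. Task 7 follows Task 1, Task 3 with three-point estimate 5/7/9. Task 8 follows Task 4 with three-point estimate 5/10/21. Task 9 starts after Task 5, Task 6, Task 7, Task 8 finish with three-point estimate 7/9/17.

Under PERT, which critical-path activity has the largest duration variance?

Task 2

te_Task 1 = (5 + 4·7 + 9)/6 = 42/6 = 7; σ²_Task 1 = ((9−5)/6)² = 0.444
te_Task 2 = (5 + 4·10 + 27)/6 = 72/6 = 12; σ²_Task 2 = ((27−5)/6)² = 13.444
te_Task 3 = (4 + 4·6 + 14)/6 = 42/6 = 7; σ²_Task 3 = ((14−4)/6)² = 2.778
te_Task 4 = (11 + 4·12 + 19)/6 = 78/6 = 13; σ²_Task 4 = ((19−11)/6)² = 1.778
te_Task 5 = (1 + 4·5 + 9)/6 = 30/6 = 5; σ²_Task 5 = ((9−1)/6)² = 1.778
te_Task 6 = (11 + 4·12 + 19)/6 = 78/6 = 13; σ²_Task 6 = ((19−11)/6)² = 1.778
te_Task 7 = (5 + 4·7 + 9)/6 = 42/6 = 7; σ²_Task 7 = ((9−5)/6)² = 0.444
te_Task 8 = (5 + 4·10 + 21)/6 = 66/6 = 11; σ²_Task 8 = ((21−5)/6)² = 7.111
te_Task 9 = (7 + 4·9 + 17)/6 = 60/6 = 10; σ²_Task 9 = ((17−7)/6)² = 2.778

Forward pass:
ES_Task 1 = 0; EF_Task 1 = 7
ES_Task 2 = 7; EF_Task 2 = 7+12 = 19
ES_Task 3 = 7; EF_Task 3 = 7+7 = 14
ES_Task 4 = 7; EF_Task 4 = 7+13 = 20
ES_Task 5 = 20; EF_Task 5 = 20+5 = 25
ES_Task 6 = max(EF_Task 2=19, EF_Task 3=14) = 19; EF_Task 6 = 19+13 = 32
ES_Task 7 = max(EF_Task 1=7, EF_Task 3=14) = 14; EF_Task 7 = 14+7 = 21
ES_Task 8 = 20; EF_Task 8 = 20+11 = 31
ES_Task 9 = max(EF_Task 5=25, EF_Task 6=32, EF_Task 7=21, EF_Task 8=31) = 32; EF_Task 9 = 32+10 = 42
Expected project duration μ = 42 days. Critical path: Task 1 → Task 2 → Task 6 → Task 9.

Variances on critical path: σ²_Task 1=0.444, σ²_Task 2=13.444, σ²_Task 6=1.778, σ²_Task 9=2.778.
Largest is σ²_Task 2 = 13.444.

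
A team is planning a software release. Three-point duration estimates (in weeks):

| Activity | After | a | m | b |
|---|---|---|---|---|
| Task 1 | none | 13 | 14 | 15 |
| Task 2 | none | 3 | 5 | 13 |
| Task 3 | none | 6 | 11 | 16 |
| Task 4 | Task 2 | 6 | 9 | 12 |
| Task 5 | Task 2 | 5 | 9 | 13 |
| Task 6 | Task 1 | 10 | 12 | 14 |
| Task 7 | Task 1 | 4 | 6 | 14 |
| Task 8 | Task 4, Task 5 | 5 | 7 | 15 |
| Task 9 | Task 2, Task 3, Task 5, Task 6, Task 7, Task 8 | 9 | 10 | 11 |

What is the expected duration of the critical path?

te_Task 1 = (13 + 4·14 + 15)/6 = 84/6 = 14
te_Task 2 = (3 + 4·5 + 13)/6 = 36/6 = 6
te_Task 3 = (6 + 4·11 + 16)/6 = 66/6 = 11
te_Task 4 = (6 + 4·9 + 12)/6 = 54/6 = 9
te_Task 5 = (5 + 4·9 + 13)/6 = 54/6 = 9
te_Task 6 = (10 + 4·12 + 14)/6 = 72/6 = 12
te_Task 7 = (4 + 4·6 + 14)/6 = 42/6 = 7
te_Task 8 = (5 + 4·7 + 15)/6 = 48/6 = 8
te_Task 9 = (9 + 4·10 + 11)/6 = 60/6 = 10

Forward pass:
ES_Task 1 = 0; EF_Task 1 = 14
ES_Task 2 = 0; EF_Task 2 = 6
ES_Task 3 = 0; EF_Task 3 = 11
ES_Task 4 = 6; EF_Task 4 = 6+9 = 15
ES_Task 5 = 6; EF_Task 5 = 6+9 = 15
ES_Task 6 = 14; EF_Task 6 = 14+12 = 26
ES_Task 7 = 14; EF_Task 7 = 14+7 = 21
ES_Task 8 = max(EF_Task 4=15, EF_Task 5=15) = 15; EF_Task 8 = 15+8 = 23
ES_Task 9 = max(EF_Task 2=6, EF_Task 3=11, EF_Task 5=15, EF_Task 6=26, EF_Task 7=21, EF_Task 8=23) = 26; EF_Task 9 = 26+10 = 36
Expected project duration μ = 36 weeks. Critical path: Task 1 → Task 6 → Task 9.

36 weeks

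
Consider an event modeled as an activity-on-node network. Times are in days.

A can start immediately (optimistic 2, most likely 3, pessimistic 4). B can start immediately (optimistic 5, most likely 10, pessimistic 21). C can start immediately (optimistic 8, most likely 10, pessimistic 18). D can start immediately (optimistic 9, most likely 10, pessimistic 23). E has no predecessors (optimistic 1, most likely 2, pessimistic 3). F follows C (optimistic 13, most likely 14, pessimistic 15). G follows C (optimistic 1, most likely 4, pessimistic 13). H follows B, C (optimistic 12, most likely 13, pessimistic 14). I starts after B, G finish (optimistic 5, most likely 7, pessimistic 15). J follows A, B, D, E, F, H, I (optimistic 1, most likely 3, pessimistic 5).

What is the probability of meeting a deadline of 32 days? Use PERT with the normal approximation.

0.986

te_A = (2 + 4·3 + 4)/6 = 18/6 = 3; σ²_A = ((4−2)/6)² = 0.111
te_B = (5 + 4·10 + 21)/6 = 66/6 = 11; σ²_B = ((21−5)/6)² = 7.111
te_C = (8 + 4·10 + 18)/6 = 66/6 = 11; σ²_C = ((18−8)/6)² = 2.778
te_D = (9 + 4·10 + 23)/6 = 72/6 = 12; σ²_D = ((23−9)/6)² = 5.444
te_E = (1 + 4·2 + 3)/6 = 12/6 = 2; σ²_E = ((3−1)/6)² = 0.111
te_F = (13 + 4·14 + 15)/6 = 84/6 = 14; σ²_F = ((15−13)/6)² = 0.111
te_G = (1 + 4·4 + 13)/6 = 30/6 = 5; σ²_G = ((13−1)/6)² = 4.000
te_H = (12 + 4·13 + 14)/6 = 78/6 = 13; σ²_H = ((14−12)/6)² = 0.111
te_I = (5 + 4·7 + 15)/6 = 48/6 = 8; σ²_I = ((15−5)/6)² = 2.778
te_J = (1 + 4·3 + 5)/6 = 18/6 = 3; σ²_J = ((5−1)/6)² = 0.444

Forward pass:
ES_A = 0; EF_A = 3
ES_B = 0; EF_B = 11
ES_C = 0; EF_C = 11
ES_D = 0; EF_D = 12
ES_E = 0; EF_E = 2
ES_F = 11; EF_F = 11+14 = 25
ES_G = 11; EF_G = 11+5 = 16
ES_H = max(EF_B=11, EF_C=11) = 11; EF_H = 11+13 = 24
ES_I = max(EF_B=11, EF_G=16) = 16; EF_I = 16+8 = 24
ES_J = max(EF_A=3, EF_B=11, EF_D=12, EF_E=2, EF_F=25, EF_H=24, EF_I=24) = 25; EF_J = 25+3 = 28
Expected project duration μ = 28 days. Critical path: C → F → J.

Variance along critical path = 2.778 + 0.111 + 0.444 = 3.333; σ = √3.333 = 1.826 days.
Z = (32 − 28) / 1.826 = 2.191
P(T ≤ 32) = Φ(2.191) ≈ 0.986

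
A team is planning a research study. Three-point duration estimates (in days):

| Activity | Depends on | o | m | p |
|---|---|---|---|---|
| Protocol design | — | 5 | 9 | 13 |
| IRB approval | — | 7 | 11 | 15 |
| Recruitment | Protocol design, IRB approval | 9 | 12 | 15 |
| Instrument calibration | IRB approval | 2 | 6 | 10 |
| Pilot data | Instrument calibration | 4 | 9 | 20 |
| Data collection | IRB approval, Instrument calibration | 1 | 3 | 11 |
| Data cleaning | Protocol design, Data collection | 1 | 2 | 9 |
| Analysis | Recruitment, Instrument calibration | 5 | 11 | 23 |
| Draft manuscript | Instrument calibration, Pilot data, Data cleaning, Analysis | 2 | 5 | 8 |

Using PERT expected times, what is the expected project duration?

te_Protocol design = (5 + 4·9 + 13)/6 = 54/6 = 9
te_IRB approval = (7 + 4·11 + 15)/6 = 66/6 = 11
te_Recruitment = (9 + 4·12 + 15)/6 = 72/6 = 12
te_Instrument calibration = (2 + 4·6 + 10)/6 = 36/6 = 6
te_Pilot data = (4 + 4·9 + 20)/6 = 60/6 = 10
te_Data collection = (1 + 4·3 + 11)/6 = 24/6 = 4
te_Data cleaning = (1 + 4·2 + 9)/6 = 18/6 = 3
te_Analysis = (5 + 4·11 + 23)/6 = 72/6 = 12
te_Draft manuscript = (2 + 4·5 + 8)/6 = 30/6 = 5

Forward pass:
ES_Protocol design = 0; EF_Protocol design = 9
ES_IRB approval = 0; EF_IRB approval = 11
ES_Recruitment = max(EF_Protocol design=9, EF_IRB approval=11) = 11; EF_Recruitment = 11+12 = 23
ES_Instrument calibration = 11; EF_Instrument calibration = 11+6 = 17
ES_Pilot data = 17; EF_Pilot data = 17+10 = 27
ES_Data collection = max(EF_IRB approval=11, EF_Instrument calibration=17) = 17; EF_Data collection = 17+4 = 21
ES_Data cleaning = max(EF_Protocol design=9, EF_Data collection=21) = 21; EF_Data cleaning = 21+3 = 24
ES_Analysis = max(EF_Recruitment=23, EF_Instrument calibration=17) = 23; EF_Analysis = 23+12 = 35
ES_Draft manuscript = max(EF_Instrument calibration=17, EF_Pilot data=27, EF_Data cleaning=24, EF_Analysis=35) = 35; EF_Draft manuscript = 35+5 = 40
Expected project duration μ = 40 days. Critical path: IRB approval → Recruitment → Analysis → Draft manuscript.

40 days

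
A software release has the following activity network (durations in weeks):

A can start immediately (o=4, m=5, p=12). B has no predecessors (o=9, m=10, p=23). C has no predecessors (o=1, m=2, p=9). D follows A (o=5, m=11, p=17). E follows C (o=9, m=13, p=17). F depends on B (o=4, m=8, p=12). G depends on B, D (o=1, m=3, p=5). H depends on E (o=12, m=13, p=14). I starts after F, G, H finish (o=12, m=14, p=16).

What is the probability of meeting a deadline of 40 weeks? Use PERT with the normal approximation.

te_A = (4 + 4·5 + 12)/6 = 36/6 = 6; σ²_A = ((12−4)/6)² = 1.778
te_B = (9 + 4·10 + 23)/6 = 72/6 = 12; σ²_B = ((23−9)/6)² = 5.444
te_C = (1 + 4·2 + 9)/6 = 18/6 = 3; σ²_C = ((9−1)/6)² = 1.778
te_D = (5 + 4·11 + 17)/6 = 66/6 = 11; σ²_D = ((17−5)/6)² = 4.000
te_E = (9 + 4·13 + 17)/6 = 78/6 = 13; σ²_E = ((17−9)/6)² = 1.778
te_F = (4 + 4·8 + 12)/6 = 48/6 = 8; σ²_F = ((12−4)/6)² = 1.778
te_G = (1 + 4·3 + 5)/6 = 18/6 = 3; σ²_G = ((5−1)/6)² = 0.444
te_H = (12 + 4·13 + 14)/6 = 78/6 = 13; σ²_H = ((14−12)/6)² = 0.111
te_I = (12 + 4·14 + 16)/6 = 84/6 = 14; σ²_I = ((16−12)/6)² = 0.444

Forward pass:
ES_A = 0; EF_A = 6
ES_B = 0; EF_B = 12
ES_C = 0; EF_C = 3
ES_D = 6; EF_D = 6+11 = 17
ES_E = 3; EF_E = 3+13 = 16
ES_F = 12; EF_F = 12+8 = 20
ES_G = max(EF_B=12, EF_D=17) = 17; EF_G = 17+3 = 20
ES_H = 16; EF_H = 16+13 = 29
ES_I = max(EF_F=20, EF_G=20, EF_H=29) = 29; EF_I = 29+14 = 43
Expected project duration μ = 43 weeks. Critical path: C → E → H → I.

Variance along critical path = 1.778 + 1.778 + 0.111 + 0.444 = 4.111; σ = √4.111 = 2.028 weeks.
Z = (40 − 43) / 2.028 = -1.480
P(T ≤ 40) = Φ(-1.480) ≈ 0.069

0.069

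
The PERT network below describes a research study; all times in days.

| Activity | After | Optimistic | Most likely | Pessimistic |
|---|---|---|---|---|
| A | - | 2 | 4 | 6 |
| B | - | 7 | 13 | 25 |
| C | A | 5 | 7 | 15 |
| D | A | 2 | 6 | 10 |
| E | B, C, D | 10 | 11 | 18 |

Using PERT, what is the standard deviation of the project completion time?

te_A = (2 + 4·4 + 6)/6 = 24/6 = 4; σ²_A = ((6−2)/6)² = 0.444
te_B = (7 + 4·13 + 25)/6 = 84/6 = 14; σ²_B = ((25−7)/6)² = 9.000
te_C = (5 + 4·7 + 15)/6 = 48/6 = 8; σ²_C = ((15−5)/6)² = 2.778
te_D = (2 + 4·6 + 10)/6 = 36/6 = 6; σ²_D = ((10−2)/6)² = 1.778
te_E = (10 + 4·11 + 18)/6 = 72/6 = 12; σ²_E = ((18−10)/6)² = 1.778

Forward pass:
ES_A = 0; EF_A = 4
ES_B = 0; EF_B = 14
ES_C = 4; EF_C = 4+8 = 12
ES_D = 4; EF_D = 4+6 = 10
ES_E = max(EF_B=14, EF_C=12, EF_D=10) = 14; EF_E = 14+12 = 26
Expected project duration μ = 26 days. Critical path: B → E.

Variance along critical path = 9.000 + 1.778 = 10.778
σ = √10.778 = 3.283 days

3.28 days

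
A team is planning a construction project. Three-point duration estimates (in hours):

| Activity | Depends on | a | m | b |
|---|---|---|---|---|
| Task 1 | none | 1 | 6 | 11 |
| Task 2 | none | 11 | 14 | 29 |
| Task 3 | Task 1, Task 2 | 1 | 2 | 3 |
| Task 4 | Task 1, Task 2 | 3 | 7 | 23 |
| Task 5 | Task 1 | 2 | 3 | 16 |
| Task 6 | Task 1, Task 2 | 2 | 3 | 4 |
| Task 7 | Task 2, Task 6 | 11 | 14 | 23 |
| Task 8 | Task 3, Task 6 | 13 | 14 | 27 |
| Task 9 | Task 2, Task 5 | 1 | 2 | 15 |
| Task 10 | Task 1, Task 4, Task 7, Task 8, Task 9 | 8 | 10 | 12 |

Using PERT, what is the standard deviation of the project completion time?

3.87 hours

te_Task 1 = (1 + 4·6 + 11)/6 = 36/6 = 6; σ²_Task 1 = ((11−1)/6)² = 2.778
te_Task 2 = (11 + 4·14 + 29)/6 = 96/6 = 16; σ²_Task 2 = ((29−11)/6)² = 9.000
te_Task 3 = (1 + 4·2 + 3)/6 = 12/6 = 2; σ²_Task 3 = ((3−1)/6)² = 0.111
te_Task 4 = (3 + 4·7 + 23)/6 = 54/6 = 9; σ²_Task 4 = ((23−3)/6)² = 11.111
te_Task 5 = (2 + 4·3 + 16)/6 = 30/6 = 5; σ²_Task 5 = ((16−2)/6)² = 5.444
te_Task 6 = (2 + 4·3 + 4)/6 = 18/6 = 3; σ²_Task 6 = ((4−2)/6)² = 0.111
te_Task 7 = (11 + 4·14 + 23)/6 = 90/6 = 15; σ²_Task 7 = ((23−11)/6)² = 4.000
te_Task 8 = (13 + 4·14 + 27)/6 = 96/6 = 16; σ²_Task 8 = ((27−13)/6)² = 5.444
te_Task 9 = (1 + 4·2 + 15)/6 = 24/6 = 4; σ²_Task 9 = ((15−1)/6)² = 5.444
te_Task 10 = (8 + 4·10 + 12)/6 = 60/6 = 10; σ²_Task 10 = ((12−8)/6)² = 0.444

Forward pass:
ES_Task 1 = 0; EF_Task 1 = 6
ES_Task 2 = 0; EF_Task 2 = 16
ES_Task 3 = max(EF_Task 1=6, EF_Task 2=16) = 16; EF_Task 3 = 16+2 = 18
ES_Task 4 = max(EF_Task 1=6, EF_Task 2=16) = 16; EF_Task 4 = 16+9 = 25
ES_Task 5 = 6; EF_Task 5 = 6+5 = 11
ES_Task 6 = max(EF_Task 1=6, EF_Task 2=16) = 16; EF_Task 6 = 16+3 = 19
ES_Task 7 = max(EF_Task 2=16, EF_Task 6=19) = 19; EF_Task 7 = 19+15 = 34
ES_Task 8 = max(EF_Task 3=18, EF_Task 6=19) = 19; EF_Task 8 = 19+16 = 35
ES_Task 9 = max(EF_Task 2=16, EF_Task 5=11) = 16; EF_Task 9 = 16+4 = 20
ES_Task 10 = max(EF_Task 1=6, EF_Task 4=25, EF_Task 7=34, EF_Task 8=35, EF_Task 9=20) = 35; EF_Task 10 = 35+10 = 45
Expected project duration μ = 45 hours. Critical path: Task 2 → Task 6 → Task 8 → Task 10.

Variance along critical path = 9.000 + 0.111 + 5.444 + 0.444 = 15.000
σ = √15.000 = 3.873 hours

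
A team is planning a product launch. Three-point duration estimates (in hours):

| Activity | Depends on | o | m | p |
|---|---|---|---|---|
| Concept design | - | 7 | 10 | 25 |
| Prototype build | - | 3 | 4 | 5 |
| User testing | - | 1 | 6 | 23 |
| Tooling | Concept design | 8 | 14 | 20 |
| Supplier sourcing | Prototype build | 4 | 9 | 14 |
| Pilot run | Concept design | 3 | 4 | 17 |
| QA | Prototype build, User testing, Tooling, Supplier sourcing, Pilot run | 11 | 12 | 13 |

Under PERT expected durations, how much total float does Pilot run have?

te_Concept design = (7 + 4·10 + 25)/6 = 72/6 = 12
te_Prototype build = (3 + 4·4 + 5)/6 = 24/6 = 4
te_User testing = (1 + 4·6 + 23)/6 = 48/6 = 8
te_Tooling = (8 + 4·14 + 20)/6 = 84/6 = 14
te_Supplier sourcing = (4 + 4·9 + 14)/6 = 54/6 = 9
te_Pilot run = (3 + 4·4 + 17)/6 = 36/6 = 6
te_QA = (11 + 4·12 + 13)/6 = 72/6 = 12

Forward pass:
ES_Concept design = 0; EF_Concept design = 12
ES_Prototype build = 0; EF_Prototype build = 4
ES_User testing = 0; EF_User testing = 8
ES_Tooling = 12; EF_Tooling = 12+14 = 26
ES_Supplier sourcing = 4; EF_Supplier sourcing = 4+9 = 13
ES_Pilot run = 12; EF_Pilot run = 12+6 = 18
ES_QA = max(EF_Prototype build=4, EF_User testing=8, EF_Tooling=26, EF_Supplier sourcing=13, EF_Pilot run=18) = 26; EF_QA = 26+12 = 38
Expected project duration μ = 38 hours. Critical path: Concept design → Tooling → QA.

Backward pass:
LF_QA = 38; LS_QA = 38−12 = 26
LF_Pilot run = LS_QA = 26; LS_Pilot run = 26−6 = 20
LF_Supplier sourcing = LS_QA = 26; LS_Supplier sourcing = 26−9 = 17
LF_Tooling = LS_QA = 26; LS_Tooling = 26−14 = 12
LF_User testing = LS_QA = 26; LS_User testing = 26−8 = 18
LF_Prototype build = min(LS_Supplier sourcing=17, LS_QA=26) = 17; LS_Prototype build = 17−4 = 13
LF_Concept design = min(LS_Tooling=12, LS_Pilot run=20) = 12; LS_Concept design = 12−12 = 0
Slack_Pilot run = LS_Pilot run − ES_Pilot run = 20 − 12 = 8

8 hours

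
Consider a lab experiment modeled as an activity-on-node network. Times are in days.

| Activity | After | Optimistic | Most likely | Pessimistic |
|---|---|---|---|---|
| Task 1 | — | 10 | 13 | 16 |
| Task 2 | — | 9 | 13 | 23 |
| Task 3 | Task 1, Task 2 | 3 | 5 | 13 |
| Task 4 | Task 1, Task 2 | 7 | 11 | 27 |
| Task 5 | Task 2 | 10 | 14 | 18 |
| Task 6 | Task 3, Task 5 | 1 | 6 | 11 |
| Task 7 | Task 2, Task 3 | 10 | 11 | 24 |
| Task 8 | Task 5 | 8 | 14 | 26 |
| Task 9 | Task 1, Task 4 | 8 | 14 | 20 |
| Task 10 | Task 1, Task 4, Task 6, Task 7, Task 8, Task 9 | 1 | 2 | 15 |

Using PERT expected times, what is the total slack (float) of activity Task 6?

te_Task 1 = (10 + 4·13 + 16)/6 = 78/6 = 13
te_Task 2 = (9 + 4·13 + 23)/6 = 84/6 = 14
te_Task 3 = (3 + 4·5 + 13)/6 = 36/6 = 6
te_Task 4 = (7 + 4·11 + 27)/6 = 78/6 = 13
te_Task 5 = (10 + 4·14 + 18)/6 = 84/6 = 14
te_Task 6 = (1 + 4·6 + 11)/6 = 36/6 = 6
te_Task 7 = (10 + 4·11 + 24)/6 = 78/6 = 13
te_Task 8 = (8 + 4·14 + 26)/6 = 90/6 = 15
te_Task 9 = (8 + 4·14 + 20)/6 = 84/6 = 14
te_Task 10 = (1 + 4·2 + 15)/6 = 24/6 = 4

Forward pass:
ES_Task 1 = 0; EF_Task 1 = 13
ES_Task 2 = 0; EF_Task 2 = 14
ES_Task 3 = max(EF_Task 1=13, EF_Task 2=14) = 14; EF_Task 3 = 14+6 = 20
ES_Task 4 = max(EF_Task 1=13, EF_Task 2=14) = 14; EF_Task 4 = 14+13 = 27
ES_Task 5 = 14; EF_Task 5 = 14+14 = 28
ES_Task 6 = max(EF_Task 3=20, EF_Task 5=28) = 28; EF_Task 6 = 28+6 = 34
ES_Task 7 = max(EF_Task 2=14, EF_Task 3=20) = 20; EF_Task 7 = 20+13 = 33
ES_Task 8 = 28; EF_Task 8 = 28+15 = 43
ES_Task 9 = max(EF_Task 1=13, EF_Task 4=27) = 27; EF_Task 9 = 27+14 = 41
ES_Task 10 = max(EF_Task 1=13, EF_Task 4=27, EF_Task 6=34, EF_Task 7=33, EF_Task 8=43, EF_Task 9=41) = 43; EF_Task 10 = 43+4 = 47
Expected project duration μ = 47 days. Critical path: Task 2 → Task 5 → Task 8 → Task 10.

Backward pass:
LF_Task 10 = 47; LS_Task 10 = 47−4 = 43
LF_Task 9 = LS_Task 10 = 43; LS_Task 9 = 43−14 = 29
LF_Task 8 = LS_Task 10 = 43; LS_Task 8 = 43−15 = 28
LF_Task 7 = LS_Task 10 = 43; LS_Task 7 = 43−13 = 30
LF_Task 6 = LS_Task 10 = 43; LS_Task 6 = 43−6 = 37
LF_Task 5 = min(LS_Task 6=37, LS_Task 8=28) = 28; LS_Task 5 = 28−14 = 14
LF_Task 4 = min(LS_Task 9=29, LS_Task 10=43) = 29; LS_Task 4 = 29−13 = 16
LF_Task 3 = min(LS_Task 6=37, LS_Task 7=30) = 30; LS_Task 3 = 30−6 = 24
LF_Task 2 = min(LS_Task 3=24, LS_Task 4=16, LS_Task 5=14, LS_Task 7=30) = 14; LS_Task 2 = 14−14 = 0
LF_Task 1 = min(LS_Task 3=24, LS_Task 4=16, LS_Task 9=29, LS_Task 10=43) = 16; LS_Task 1 = 16−13 = 3
Slack_Task 6 = LS_Task 6 − ES_Task 6 = 37 − 28 = 9

9 days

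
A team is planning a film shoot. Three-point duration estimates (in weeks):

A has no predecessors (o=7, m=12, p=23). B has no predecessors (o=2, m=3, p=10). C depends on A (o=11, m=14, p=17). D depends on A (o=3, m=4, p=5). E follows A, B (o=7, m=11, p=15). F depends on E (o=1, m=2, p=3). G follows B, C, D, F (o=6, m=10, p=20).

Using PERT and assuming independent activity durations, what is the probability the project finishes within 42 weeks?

te_A = (7 + 4·12 + 23)/6 = 78/6 = 13; σ²_A = ((23−7)/6)² = 7.111
te_B = (2 + 4·3 + 10)/6 = 24/6 = 4; σ²_B = ((10−2)/6)² = 1.778
te_C = (11 + 4·14 + 17)/6 = 84/6 = 14; σ²_C = ((17−11)/6)² = 1.000
te_D = (3 + 4·4 + 5)/6 = 24/6 = 4; σ²_D = ((5−3)/6)² = 0.111
te_E = (7 + 4·11 + 15)/6 = 66/6 = 11; σ²_E = ((15−7)/6)² = 1.778
te_F = (1 + 4·2 + 3)/6 = 12/6 = 2; σ²_F = ((3−1)/6)² = 0.111
te_G = (6 + 4·10 + 20)/6 = 66/6 = 11; σ²_G = ((20−6)/6)² = 5.444

Forward pass:
ES_A = 0; EF_A = 13
ES_B = 0; EF_B = 4
ES_C = 13; EF_C = 13+14 = 27
ES_D = 13; EF_D = 13+4 = 17
ES_E = max(EF_A=13, EF_B=4) = 13; EF_E = 13+11 = 24
ES_F = 24; EF_F = 24+2 = 26
ES_G = max(EF_B=4, EF_C=27, EF_D=17, EF_F=26) = 27; EF_G = 27+11 = 38
Expected project duration μ = 38 weeks. Critical path: A → C → G.

Variance along critical path = 7.111 + 1.000 + 5.444 = 13.556; σ = √13.556 = 3.682 weeks.
Z = (42 − 38) / 3.682 = 1.086
P(T ≤ 42) = Φ(1.086) ≈ 0.861

0.861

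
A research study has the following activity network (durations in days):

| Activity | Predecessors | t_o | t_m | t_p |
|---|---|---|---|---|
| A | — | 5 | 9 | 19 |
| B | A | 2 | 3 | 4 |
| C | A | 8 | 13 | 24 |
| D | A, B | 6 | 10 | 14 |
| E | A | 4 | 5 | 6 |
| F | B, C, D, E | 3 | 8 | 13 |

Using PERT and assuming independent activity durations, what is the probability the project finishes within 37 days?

0.899

te_A = (5 + 4·9 + 19)/6 = 60/6 = 10; σ²_A = ((19−5)/6)² = 5.444
te_B = (2 + 4·3 + 4)/6 = 18/6 = 3; σ²_B = ((4−2)/6)² = 0.111
te_C = (8 + 4·13 + 24)/6 = 84/6 = 14; σ²_C = ((24−8)/6)² = 7.111
te_D = (6 + 4·10 + 14)/6 = 60/6 = 10; σ²_D = ((14−6)/6)² = 1.778
te_E = (4 + 4·5 + 6)/6 = 30/6 = 5; σ²_E = ((6−4)/6)² = 0.111
te_F = (3 + 4·8 + 13)/6 = 48/6 = 8; σ²_F = ((13−3)/6)² = 2.778

Forward pass:
ES_A = 0; EF_A = 10
ES_B = 10; EF_B = 10+3 = 13
ES_C = 10; EF_C = 10+14 = 24
ES_D = max(EF_A=10, EF_B=13) = 13; EF_D = 13+10 = 23
ES_E = 10; EF_E = 10+5 = 15
ES_F = max(EF_B=13, EF_C=24, EF_D=23, EF_E=15) = 24; EF_F = 24+8 = 32
Expected project duration μ = 32 days. Critical path: A → C → F.

Variance along critical path = 5.444 + 7.111 + 2.778 = 15.333; σ = √15.333 = 3.916 days.
Z = (37 − 32) / 3.916 = 1.277
P(T ≤ 37) = Φ(1.277) ≈ 0.899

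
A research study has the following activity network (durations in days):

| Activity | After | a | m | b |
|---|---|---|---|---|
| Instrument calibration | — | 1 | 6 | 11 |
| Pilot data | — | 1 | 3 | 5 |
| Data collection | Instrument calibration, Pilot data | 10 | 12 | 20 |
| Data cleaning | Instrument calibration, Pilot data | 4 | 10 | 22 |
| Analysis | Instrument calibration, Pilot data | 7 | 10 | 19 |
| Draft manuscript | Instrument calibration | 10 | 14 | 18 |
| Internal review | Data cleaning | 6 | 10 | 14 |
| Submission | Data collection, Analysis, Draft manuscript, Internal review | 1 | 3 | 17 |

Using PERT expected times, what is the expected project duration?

te_Instrument calibration = (1 + 4·6 + 11)/6 = 36/6 = 6
te_Pilot data = (1 + 4·3 + 5)/6 = 18/6 = 3
te_Data collection = (10 + 4·12 + 20)/6 = 78/6 = 13
te_Data cleaning = (4 + 4·10 + 22)/6 = 66/6 = 11
te_Analysis = (7 + 4·10 + 19)/6 = 66/6 = 11
te_Draft manuscript = (10 + 4·14 + 18)/6 = 84/6 = 14
te_Internal review = (6 + 4·10 + 14)/6 = 60/6 = 10
te_Submission = (1 + 4·3 + 17)/6 = 30/6 = 5

Forward pass:
ES_Instrument calibration = 0; EF_Instrument calibration = 6
ES_Pilot data = 0; EF_Pilot data = 3
ES_Data collection = max(EF_Instrument calibration=6, EF_Pilot data=3) = 6; EF_Data collection = 6+13 = 19
ES_Data cleaning = max(EF_Instrument calibration=6, EF_Pilot data=3) = 6; EF_Data cleaning = 6+11 = 17
ES_Analysis = max(EF_Instrument calibration=6, EF_Pilot data=3) = 6; EF_Analysis = 6+11 = 17
ES_Draft manuscript = 6; EF_Draft manuscript = 6+14 = 20
ES_Internal review = 17; EF_Internal review = 17+10 = 27
ES_Submission = max(EF_Data collection=19, EF_Analysis=17, EF_Draft manuscript=20, EF_Internal review=27) = 27; EF_Submission = 27+5 = 32
Expected project duration μ = 32 days. Critical path: Instrument calibration → Data cleaning → Internal review → Submission.

32 days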